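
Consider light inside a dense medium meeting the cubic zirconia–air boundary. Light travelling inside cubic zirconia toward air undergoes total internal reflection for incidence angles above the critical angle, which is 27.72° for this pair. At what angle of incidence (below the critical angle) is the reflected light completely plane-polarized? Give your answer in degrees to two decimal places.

n₂/n₁ = sin θ_c = sin 27.72° = 0.4652.
tan θ_B equals the same ratio, so θ_B = arctan(0.4652) = 24.95°.

θ_B ≈ 24.95°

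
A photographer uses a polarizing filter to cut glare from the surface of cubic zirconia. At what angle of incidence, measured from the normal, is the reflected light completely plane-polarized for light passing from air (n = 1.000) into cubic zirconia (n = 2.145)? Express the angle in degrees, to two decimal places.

Brewster's condition: tan θ_B = n₂/n₁ = 2.145/1.000 = 2.1450.
θ_B = arctan(2.1450) = 65.01°.

θ_B ≈ 65.01°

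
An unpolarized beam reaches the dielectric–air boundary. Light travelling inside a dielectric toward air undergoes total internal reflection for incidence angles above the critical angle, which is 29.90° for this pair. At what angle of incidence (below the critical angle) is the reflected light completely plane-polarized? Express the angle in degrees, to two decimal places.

θ_B ≈ 26.50°

sin θ_c = n₂/n₁, so n₂/n₁ = sin 29.90° = 0.4985.
Brewster: tan θ_B = n₂/n₁ = 0.4985.
θ_B = arctan(0.4985) = 26.50°.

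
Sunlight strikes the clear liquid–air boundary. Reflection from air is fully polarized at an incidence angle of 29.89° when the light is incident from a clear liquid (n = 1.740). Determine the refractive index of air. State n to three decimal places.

At Brewster's angle, tan θ_B = n₂/n₁ with n₁ on the incident side (a clear liquid) and n₂ on the transmitted side (air).
n₂ = n₁ tan θ_B = 1.740 × tan 29.89° = 1.000.

n ≈ 1.000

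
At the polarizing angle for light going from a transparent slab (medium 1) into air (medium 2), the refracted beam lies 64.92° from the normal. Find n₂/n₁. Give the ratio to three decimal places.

n₂/n₁ ≈ 0.468

At Brewster incidence θ_B = 90° − θ_t = 90° − 64.92° = 25.08°.
tan θ_B = n₂/n₁, so n₂/n₁ = tan 25.08° = 0.468.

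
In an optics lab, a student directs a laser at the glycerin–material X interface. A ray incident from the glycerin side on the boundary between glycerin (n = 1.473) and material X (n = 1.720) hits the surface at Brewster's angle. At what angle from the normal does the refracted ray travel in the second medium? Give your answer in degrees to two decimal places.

θ_t ≈ 40.58°

tan θ_B = n₂/n₁ = 1.720/1.473 = 1.1677, so θ_B = 49.42°.
At Brewster's angle the reflected and refracted rays are perpendicular, so θ_t = 90° − θ_B = 90° − 49.42° = 40.58°.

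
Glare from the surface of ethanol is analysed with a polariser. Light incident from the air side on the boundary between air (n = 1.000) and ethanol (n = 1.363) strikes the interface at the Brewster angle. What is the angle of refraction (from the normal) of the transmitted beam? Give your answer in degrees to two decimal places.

θ_B = arctan(n₂/n₁) = arctan(1.363/1.000) = 53.73°.
At Brewster's angle the reflected and refracted rays are perpendicular, so θ_t = 90° − θ_B = 90° − 53.73° = 36.27°.

θ_t ≈ 36.27°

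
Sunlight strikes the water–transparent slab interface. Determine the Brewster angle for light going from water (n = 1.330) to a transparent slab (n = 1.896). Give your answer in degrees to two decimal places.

Here n₂/n₁ = 1.896/1.330 = 1.4256, and Brewster's law gives tan θ_B = n₂/n₁. Taking the arctangent, θ_B = 54.95°.

θ_B ≈ 54.95°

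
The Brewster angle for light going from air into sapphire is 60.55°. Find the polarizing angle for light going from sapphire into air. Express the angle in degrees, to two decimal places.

θ_B' ≈ 29.45°

The two Brewster angles are complementary: θ_B' = 90° − θ_B = 90° − 60.55° = 29.45°.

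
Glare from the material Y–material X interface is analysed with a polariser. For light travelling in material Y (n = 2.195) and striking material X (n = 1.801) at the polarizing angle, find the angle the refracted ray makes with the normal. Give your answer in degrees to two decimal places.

tan θ_B = n₂/n₁ = 1.801/2.195 = 0.8205, so θ_B = 39.37°.
The refracted ray is perpendicular to the reflected ray, so θ_t = 90° − θ_B = 50.63°.

θ_t ≈ 50.63°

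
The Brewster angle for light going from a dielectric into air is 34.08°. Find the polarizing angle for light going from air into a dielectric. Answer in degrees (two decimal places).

The two Brewster angles are complementary: θ_B' = 90° − θ_B = 90° − 34.08° = 55.92°.

θ_B' ≈ 55.92°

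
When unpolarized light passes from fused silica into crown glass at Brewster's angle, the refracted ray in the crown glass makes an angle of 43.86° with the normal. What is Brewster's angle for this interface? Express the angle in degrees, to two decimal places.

At Brewster's angle the reflected and refracted rays are perpendicular, so θ_B + θ_t = 90°.
θ_B = 90° − 43.86° = 46.14°.

θ_B ≈ 46.14°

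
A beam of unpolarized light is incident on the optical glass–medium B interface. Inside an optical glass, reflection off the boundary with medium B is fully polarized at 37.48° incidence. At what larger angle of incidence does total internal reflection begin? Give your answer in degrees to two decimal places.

θ_c ≈ 50.06°

n₂/n₁ = tan 37.48° = 0.7668; the critical angle satisfies sin θ_c = n₂/n₁.
θ_c = arcsin(0.7668) = 50.06°.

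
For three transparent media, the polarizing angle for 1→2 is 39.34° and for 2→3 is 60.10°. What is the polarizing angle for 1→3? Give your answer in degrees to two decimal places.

Each Brewster angle gives a ratio: n₂/n₁ = tan 39.34° = 0.8197, n₃/n₂ = tan 60.10° = 1.7391.
Multiplying, n₃/n₁ = 0.8197 × 1.7391 = 1.4254, and θ_B(1→3) = arctan 1.4254 = 54.95°.

θ_B ≈ 54.95°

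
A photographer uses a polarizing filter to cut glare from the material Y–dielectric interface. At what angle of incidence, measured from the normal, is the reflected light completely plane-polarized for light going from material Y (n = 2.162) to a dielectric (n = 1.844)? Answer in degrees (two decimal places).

θ_B ≈ 40.46°

tan θ_B = n₂/n₁ = 1.844/2.162 = 0.8529.
θ_B = arctan(0.8529) = 40.46°.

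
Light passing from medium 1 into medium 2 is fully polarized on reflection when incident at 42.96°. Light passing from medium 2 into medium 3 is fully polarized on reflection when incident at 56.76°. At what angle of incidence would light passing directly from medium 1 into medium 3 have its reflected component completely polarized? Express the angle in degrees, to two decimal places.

θ_B ≈ 54.86°

Each Brewster angle gives a ratio: n₂/n₁ = tan 42.96° = 0.9312, n₃/n₂ = tan 56.76° = 1.5258.
n₃/n₁ = 1.4209. Then tan θ_B(1→3) = n₃/n₁, so θ_B(1→3) = arctan(1.4209) = 54.86°.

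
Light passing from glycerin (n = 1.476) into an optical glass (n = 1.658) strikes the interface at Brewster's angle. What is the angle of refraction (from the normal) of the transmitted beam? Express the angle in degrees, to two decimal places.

θ_t ≈ 41.68°

First find Brewster's angle: tan θ_B = 1.658/1.476 = 1.1233, giving θ_B = 48.32°.
At Brewster's angle the reflected and refracted rays are perpendicular, so θ_t = 90° − θ_B = 90° − 48.32° = 41.68°.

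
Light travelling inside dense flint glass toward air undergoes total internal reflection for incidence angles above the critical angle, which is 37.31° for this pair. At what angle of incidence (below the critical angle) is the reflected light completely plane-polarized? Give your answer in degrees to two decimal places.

sin θ_c = n₂/n₁, so n₂/n₁ = sin 37.31° = 0.6061.
Brewster: tan θ_B = n₂/n₁ = 0.6061.
θ_B = arctan(0.6061) = 31.22°.

θ_B ≈ 31.22°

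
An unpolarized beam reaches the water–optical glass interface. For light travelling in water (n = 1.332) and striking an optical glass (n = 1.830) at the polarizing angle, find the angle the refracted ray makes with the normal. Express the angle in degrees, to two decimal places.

θ_t ≈ 36.05°

First find Brewster's angle: tan θ_B = 1.830/1.332 = 1.3739, giving θ_B = 53.95°.
The refracted ray is perpendicular to the reflected ray, so θ_t = 90° − θ_B = 36.05°.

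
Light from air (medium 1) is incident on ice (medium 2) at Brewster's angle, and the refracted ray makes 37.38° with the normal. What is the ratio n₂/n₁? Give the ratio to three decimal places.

n₂/n₁ ≈ 1.309

At Brewster incidence θ_B = 90° − θ_t = 90° − 37.38° = 52.62°.
Then n₂/n₁ = tan θ_B = tan 52.62° = 1.309.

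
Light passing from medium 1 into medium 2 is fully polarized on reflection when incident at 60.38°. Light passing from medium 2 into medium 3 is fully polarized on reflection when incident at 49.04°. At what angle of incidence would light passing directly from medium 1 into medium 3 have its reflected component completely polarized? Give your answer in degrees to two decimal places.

n₂/n₁ = tan 60.38° = 1.7589 and n₃/n₂ = tan 49.04° = 1.1520.
n₃/n₁ = 2.0262. Then tan θ_B(1→3) = n₃/n₁, so θ_B(1→3) = arctan(2.0262) = 63.73°.

θ_B ≈ 63.73°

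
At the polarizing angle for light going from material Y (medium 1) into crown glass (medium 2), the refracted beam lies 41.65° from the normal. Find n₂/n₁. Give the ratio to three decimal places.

θ_B + θ_t = 90°, so θ_B = 90° − 41.65° = 48.35°.
Then n₂/n₁ = tan θ_B = tan 48.35° = 1.124.

n₂/n₁ ≈ 1.124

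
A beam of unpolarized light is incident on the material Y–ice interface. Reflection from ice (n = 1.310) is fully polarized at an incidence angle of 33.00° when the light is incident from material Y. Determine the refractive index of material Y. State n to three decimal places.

n ≈ 2.017

At Brewster's angle, tan θ_B = n₂/n₁ with n₁ on the incident side (material Y) and n₂ on the transmitted side (ice).
n₁ = n₂ / tan θ_B = 1.310 / tan 33.00° = 2.017.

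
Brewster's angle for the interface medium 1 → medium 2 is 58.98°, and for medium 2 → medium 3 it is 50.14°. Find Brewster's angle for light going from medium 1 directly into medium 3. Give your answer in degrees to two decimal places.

n₂/n₁ = tan 58.98° = 1.6630 and n₃/n₂ = tan 50.14° = 1.1977.
n₃/n₁ = 1.9917. Then tan θ_B(1→3) = n₃/n₁, so θ_B(1→3) = arctan(1.9917) = 63.34°.

θ_B ≈ 63.34°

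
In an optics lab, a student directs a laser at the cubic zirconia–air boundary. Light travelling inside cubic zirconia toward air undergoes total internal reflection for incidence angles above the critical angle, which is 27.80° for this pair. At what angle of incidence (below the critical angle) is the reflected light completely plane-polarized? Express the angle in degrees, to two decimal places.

n₂/n₁ = sin θ_c = sin 27.80° = 0.4664.
tan θ_B equals the same ratio, so θ_B = arctan(0.4664) = 25.00°.

θ_B ≈ 25.00°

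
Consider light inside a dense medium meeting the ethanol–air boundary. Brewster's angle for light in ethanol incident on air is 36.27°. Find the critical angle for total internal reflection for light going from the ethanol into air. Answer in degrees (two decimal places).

n₂/n₁ = tan 36.27° = 0.7338; the critical angle satisfies sin θ_c = n₂/n₁.
θ_c = arcsin(0.7338) = 47.20°.

θ_c ≈ 47.20°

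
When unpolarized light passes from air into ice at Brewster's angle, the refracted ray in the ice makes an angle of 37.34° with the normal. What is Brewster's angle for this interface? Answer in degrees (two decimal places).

Since the reflected and refracted rays are at right angles at the polarizing angle, θ_B + θ_t = 90°.
θ_B = 90° − 37.34° = 52.66°.

θ_B ≈ 52.66°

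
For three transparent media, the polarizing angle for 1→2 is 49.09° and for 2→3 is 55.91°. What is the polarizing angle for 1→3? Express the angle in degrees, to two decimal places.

tan θ_B(1→2) = n₂/n₁ = tan 49.09° = 1.1540.
tan θ_B(2→3) = n₃/n₂ = tan 55.91° = 1.4775.
Multiplying, n₃/n₁ = 1.1540 × 1.4775 = 1.7051, and θ_B(1→3) = arctan 1.7051 = 59.61°.

θ_B ≈ 59.61°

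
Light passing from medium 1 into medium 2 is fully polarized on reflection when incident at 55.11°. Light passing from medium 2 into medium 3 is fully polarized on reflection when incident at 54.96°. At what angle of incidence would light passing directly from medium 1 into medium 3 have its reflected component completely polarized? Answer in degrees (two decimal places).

Each Brewster angle gives a ratio: n₂/n₁ = tan 55.11° = 1.4340, n₃/n₂ = tan 54.96° = 1.4260.
Multiplying, n₃/n₁ = 1.4340 × 1.4260 = 2.0449, and θ_B(1→3) = arctan 2.0449 = 63.94°.

θ_B ≈ 63.94°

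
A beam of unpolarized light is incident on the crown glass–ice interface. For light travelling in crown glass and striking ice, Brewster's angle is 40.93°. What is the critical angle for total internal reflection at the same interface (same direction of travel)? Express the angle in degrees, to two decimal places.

θ_c ≈ 60.13°

From Brewster, n₂/n₁ = tan θ_B = tan 40.93° = 0.8671.
Then sin θ_c = n₂/n₁ = 0.8671, so θ_c = arcsin 0.8671 = 60.13°.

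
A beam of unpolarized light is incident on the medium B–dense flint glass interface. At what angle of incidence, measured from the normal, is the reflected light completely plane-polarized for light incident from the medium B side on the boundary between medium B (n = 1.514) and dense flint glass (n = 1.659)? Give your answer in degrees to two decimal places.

θ_B ≈ 47.62°

At Brewster's angle the reflected and refracted rays are perpendicular, which with Snell's law gives tan θ_B = n₂/n₁.
Brewster's condition: tan θ_B = n₂/n₁ = 1.659/1.514 = 1.0958.
θ_B = arctan(1.0958) = 47.62°.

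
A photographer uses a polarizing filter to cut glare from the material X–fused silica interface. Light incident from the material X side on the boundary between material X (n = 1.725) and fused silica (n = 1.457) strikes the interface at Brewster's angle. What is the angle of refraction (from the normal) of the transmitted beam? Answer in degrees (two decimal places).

First find Brewster's angle: tan θ_B = 1.457/1.725 = 0.8446, giving θ_B = 40.19°.
The refracted ray is perpendicular to the reflected ray, so θ_t = 90° − θ_B = 49.81°.

θ_t ≈ 49.81°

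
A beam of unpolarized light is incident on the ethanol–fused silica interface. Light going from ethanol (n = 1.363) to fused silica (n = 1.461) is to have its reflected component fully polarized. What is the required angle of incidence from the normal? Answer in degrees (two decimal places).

Here n₂/n₁ = 1.461/1.363 = 1.0719, and Brewster's law gives tan θ_B = n₂/n₁. Taking the arctangent, θ_B = 46.99°.

θ_B ≈ 46.99°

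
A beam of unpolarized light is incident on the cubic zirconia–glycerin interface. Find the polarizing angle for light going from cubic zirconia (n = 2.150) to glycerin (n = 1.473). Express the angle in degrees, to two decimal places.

The reflected p-component vanishes when tan θ_B = n₂/n₁.
Here n₂/n₁ = 1.473/2.150 = 0.6851, and Brewster's law gives tan θ_B = n₂/n₁.
So θ_B = arctan 0.6851 = 34.42°.

θ_B ≈ 34.42°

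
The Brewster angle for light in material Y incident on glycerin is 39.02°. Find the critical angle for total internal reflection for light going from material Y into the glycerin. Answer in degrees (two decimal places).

From Brewster, n₂/n₁ = tan θ_B = tan 39.02° = 0.8104.
Then sin θ_c = n₂/n₁ = 0.8104, so θ_c = arcsin 0.8104 = 54.13°.

θ_c ≈ 54.13°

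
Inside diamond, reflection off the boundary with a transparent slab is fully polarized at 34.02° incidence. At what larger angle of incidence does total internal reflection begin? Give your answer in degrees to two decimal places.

θ_c ≈ 42.46°

From Brewster, n₂/n₁ = tan θ_B = tan 34.02° = 0.6750.
Then sin θ_c = n₂/n₁ = 0.6750, so θ_c = arcsin 0.6750 = 42.46°.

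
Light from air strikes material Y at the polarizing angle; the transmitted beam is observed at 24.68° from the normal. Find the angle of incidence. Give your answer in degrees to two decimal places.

θ_B ≈ 65.32°

Brewster's condition makes the reflected and refracted beams perpendicular: θ_B + θ_t = 90°.
θ_B = 90° − 24.68° = 65.32°.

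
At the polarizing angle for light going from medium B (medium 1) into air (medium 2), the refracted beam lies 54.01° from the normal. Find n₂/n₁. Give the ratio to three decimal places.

n₂/n₁ ≈ 0.726

At Brewster incidence θ_B = 90° − θ_t = 90° − 54.01° = 35.99°.
Then n₂/n₁ = tan θ_B = tan 35.99° = 0.726.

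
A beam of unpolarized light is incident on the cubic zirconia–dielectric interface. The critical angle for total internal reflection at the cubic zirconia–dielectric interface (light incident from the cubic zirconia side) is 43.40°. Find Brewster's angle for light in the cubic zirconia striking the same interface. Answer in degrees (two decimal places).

sin θ_c = n₂/n₁, so n₂/n₁ = sin 43.40° = 0.6871.
Brewster: tan θ_B = n₂/n₁ = 0.6871.
θ_B = arctan(0.6871) = 34.49°.

θ_B ≈ 34.49°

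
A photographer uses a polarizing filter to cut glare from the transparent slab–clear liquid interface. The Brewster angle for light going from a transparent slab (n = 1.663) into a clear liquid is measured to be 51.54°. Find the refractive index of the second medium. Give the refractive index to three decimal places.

n ≈ 2.094

At the Brewster angle, tan θ_B = n₂/n₁ with n₁ on the incident side (a transparent slab) and n₂ on the transmitted side (a clear liquid).
n₂ = n₁ tan θ_B = 1.663 × tan 51.54° = 2.094.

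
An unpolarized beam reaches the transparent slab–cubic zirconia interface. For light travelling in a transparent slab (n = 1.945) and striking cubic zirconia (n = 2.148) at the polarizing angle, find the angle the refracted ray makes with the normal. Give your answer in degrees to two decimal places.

θ_t ≈ 42.16°

First find Brewster's angle: tan θ_B = 2.148/1.945 = 1.1044, giving θ_B = 47.84°.
At Brewster's angle the reflected and refracted rays are perpendicular, so θ_t = 90° − θ_B = 90° − 47.84° = 42.16°.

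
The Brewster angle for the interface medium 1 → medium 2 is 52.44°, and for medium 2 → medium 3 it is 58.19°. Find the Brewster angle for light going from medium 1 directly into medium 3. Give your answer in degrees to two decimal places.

tan θ_B(1→2) = n₂/n₁ = tan 52.44° = 1.3004.
tan θ_B(2→3) = n₃/n₂ = tan 58.19° = 1.6122.
n₃/n₁ = 2.0965. Then tan θ_B(1→3) = n₃/n₁, so θ_B(1→3) = arctan(2.0965) = 64.50°.

θ_B ≈ 64.50°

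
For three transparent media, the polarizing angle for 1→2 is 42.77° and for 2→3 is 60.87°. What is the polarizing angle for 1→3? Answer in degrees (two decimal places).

θ_B ≈ 58.93°

n₂/n₁ = tan 42.77° = 0.9250 and n₃/n₂ = tan 60.87° = 1.7944.
n₃/n₁ = 1.6599. Then tan θ_B(1→3) = n₃/n₁, so θ_B(1→3) = arctan(1.6599) = 58.93°.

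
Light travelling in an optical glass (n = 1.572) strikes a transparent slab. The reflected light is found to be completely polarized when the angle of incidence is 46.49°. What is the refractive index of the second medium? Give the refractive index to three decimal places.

n ≈ 1.656

At the Brewster angle, tan θ_B = n₂/n₁ with n₁ on the incident side (an optical glass) and n₂ on the transmitted side (a transparent slab).
n₂ = n₁ tan θ_B = 1.572 × tan 46.49° = 1.656.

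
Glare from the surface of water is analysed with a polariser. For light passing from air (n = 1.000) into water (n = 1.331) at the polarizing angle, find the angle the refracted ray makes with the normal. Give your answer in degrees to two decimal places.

θ_t ≈ 36.92°

tan θ_B = n₂/n₁ = 1.331/1.000 = 1.3310, so θ_B = 53.08°.
Since θ_B + θ_t = 90° at Brewster incidence, θ_t = 90° − 53.08° = 36.92°.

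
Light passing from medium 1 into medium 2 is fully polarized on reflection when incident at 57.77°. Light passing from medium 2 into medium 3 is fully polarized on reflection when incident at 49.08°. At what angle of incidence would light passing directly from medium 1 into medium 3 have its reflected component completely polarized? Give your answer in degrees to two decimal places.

θ_B ≈ 61.34°

n₂/n₁ = tan 57.77° = 1.5861 and n₃/n₂ = tan 49.08° = 1.1536.
n₃/n₁ = 1.8298. Then tan θ_B(1→3) = n₃/n₁, so θ_B(1→3) = arctan(1.8298) = 61.34°.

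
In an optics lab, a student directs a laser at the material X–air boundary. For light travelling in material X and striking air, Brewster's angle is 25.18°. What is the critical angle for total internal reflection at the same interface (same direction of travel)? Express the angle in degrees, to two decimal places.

From Brewster, n₂/n₁ = tan θ_B = tan 25.18° = 0.4701.
Then sin θ_c = n₂/n₁ = 0.4701, so θ_c = arcsin 0.4701 = 28.04°.

θ_c ≈ 28.04°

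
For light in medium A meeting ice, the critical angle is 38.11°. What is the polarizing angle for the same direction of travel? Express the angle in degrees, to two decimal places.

θ_B ≈ 31.68°

n₂/n₁ = sin θ_c = sin 38.11° = 0.6172.
tan θ_B equals the same ratio, so θ_B = arctan(0.6172) = 31.68°.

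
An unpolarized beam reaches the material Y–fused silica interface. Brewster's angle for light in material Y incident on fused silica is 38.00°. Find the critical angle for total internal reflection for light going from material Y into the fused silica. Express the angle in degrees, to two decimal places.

θ_c ≈ 51.38°

From Brewster, n₂/n₁ = tan θ_B = tan 38.00° = 0.7813.
Then sin θ_c = n₂/n₁ = 0.7813, so θ_c = arcsin 0.7813 = 51.38°.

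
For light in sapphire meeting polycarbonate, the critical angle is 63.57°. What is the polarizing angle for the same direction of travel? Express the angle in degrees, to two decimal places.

sin θ_c = n₂/n₁, so n₂/n₁ = sin 63.57° = 0.8955.
Brewster: tan θ_B = n₂/n₁ = 0.8955.
θ_B = arctan(0.8955) = 41.84°.

θ_B ≈ 41.84°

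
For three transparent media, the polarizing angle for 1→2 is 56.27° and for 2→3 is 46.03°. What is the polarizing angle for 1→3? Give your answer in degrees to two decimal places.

θ_B ≈ 57.21°

n₂/n₁ = tan 56.27° = 1.4977 and n₃/n₂ = tan 46.03° = 1.0366.
n₃/n₁ = 1.5526. Then tan θ_B(1→3) = n₃/n₁, so θ_B(1→3) = arctan(1.5526) = 57.21°.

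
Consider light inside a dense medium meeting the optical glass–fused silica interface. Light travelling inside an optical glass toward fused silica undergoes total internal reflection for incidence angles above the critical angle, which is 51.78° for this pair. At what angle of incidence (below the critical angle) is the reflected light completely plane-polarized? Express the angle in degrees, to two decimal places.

θ_B ≈ 38.15°

n₂/n₁ = sin θ_c = sin 51.78° = 0.7856.
tan θ_B equals the same ratio, so θ_B = arctan(0.7856) = 38.15°.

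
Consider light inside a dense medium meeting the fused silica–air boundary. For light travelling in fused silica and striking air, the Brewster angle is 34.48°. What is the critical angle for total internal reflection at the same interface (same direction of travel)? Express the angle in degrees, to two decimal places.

θ_c ≈ 43.37°

From Brewster, n₂/n₁ = tan θ_B = tan 34.48° = 0.6868.
Then sin θ_c = n₂/n₁ = 0.6868, so θ_c = arcsin 0.6868 = 43.37°.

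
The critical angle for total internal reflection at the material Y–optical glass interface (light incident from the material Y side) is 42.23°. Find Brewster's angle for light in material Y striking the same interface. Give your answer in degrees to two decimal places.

θ_B ≈ 33.91°

n₂/n₁ = sin θ_c = sin 42.23° = 0.6721.
tan θ_B equals the same ratio, so θ_B = arctan(0.6721) = 33.91°.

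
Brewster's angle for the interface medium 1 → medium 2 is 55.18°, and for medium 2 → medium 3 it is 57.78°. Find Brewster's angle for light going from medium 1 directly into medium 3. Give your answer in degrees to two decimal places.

θ_B ≈ 66.33°

tan θ_B(1→2) = n₂/n₁ = tan 55.18° = 1.4377.
tan θ_B(2→3) = n₃/n₂ = tan 57.78° = 1.5867.
n₃/n₁ = 2.2813. Then tan θ_B(1→3) = n₃/n₁, so θ_B(1→3) = arctan(2.2813) = 66.33°.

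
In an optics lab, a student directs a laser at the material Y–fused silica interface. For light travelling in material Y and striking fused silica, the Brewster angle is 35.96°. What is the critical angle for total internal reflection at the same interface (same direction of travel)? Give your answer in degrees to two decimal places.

From Brewster, n₂/n₁ = tan θ_B = tan 35.96° = 0.7255.
Then sin θ_c = n₂/n₁ = 0.7255, so θ_c = arcsin 0.7255 = 46.51°.

θ_c ≈ 46.51°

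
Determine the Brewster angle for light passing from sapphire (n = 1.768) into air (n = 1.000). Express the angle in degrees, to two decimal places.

At Brewster's angle the reflected and refracted rays are perpendicular, which with Snell's law gives tan θ_B = n₂/n₁.
tan θ_B = n₂/n₁ = 1.000/1.768 = 0.5656.
θ_B = arctan(0.5656) = 29.49°.

θ_B ≈ 29.49°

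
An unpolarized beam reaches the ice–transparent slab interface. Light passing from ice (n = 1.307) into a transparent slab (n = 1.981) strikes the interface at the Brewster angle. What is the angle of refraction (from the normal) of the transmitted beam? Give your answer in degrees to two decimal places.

θ_t ≈ 33.42°

θ_B = arctan(n₂/n₁) = arctan(1.981/1.307) = 56.58°.
The refracted ray is perpendicular to the reflected ray, so θ_t = 90° − θ_B = 33.42°.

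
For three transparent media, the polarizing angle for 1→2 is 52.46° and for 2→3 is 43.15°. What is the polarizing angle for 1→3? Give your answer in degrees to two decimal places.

tan θ_B(1→2) = n₂/n₁ = tan 52.46° = 1.3013.
tan θ_B(2→3) = n₃/n₂ = tan 43.15° = 0.9374.
Multiplying, n₃/n₁ = 1.3013 × 0.9374 = 1.2199, and θ_B(1→3) = arctan 1.2199 = 50.66°.

θ_B ≈ 50.66°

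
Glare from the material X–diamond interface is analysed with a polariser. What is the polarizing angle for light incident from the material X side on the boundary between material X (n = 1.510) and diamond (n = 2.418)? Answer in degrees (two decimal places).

Brewster's condition: tan θ_B = n₂/n₁ = 2.418/1.510 = 1.6013.
θ_B = arctan(1.6013) = 58.02°.

θ_B ≈ 58.02°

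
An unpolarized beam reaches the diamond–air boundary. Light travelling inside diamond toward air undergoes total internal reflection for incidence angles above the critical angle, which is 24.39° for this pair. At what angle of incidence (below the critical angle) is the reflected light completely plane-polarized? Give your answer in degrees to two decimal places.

θ_B ≈ 22.44°

sin θ_c = n₂/n₁, so n₂/n₁ = sin 24.39° = 0.4129.
Brewster: tan θ_B = n₂/n₁ = 0.4129.
θ_B = arctan(0.4129) = 22.44°.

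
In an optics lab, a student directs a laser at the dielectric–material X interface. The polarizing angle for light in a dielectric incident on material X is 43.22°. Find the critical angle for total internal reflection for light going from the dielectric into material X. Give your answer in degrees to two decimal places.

tan θ_B = n₂/n₁ = tan 43.22° = 0.9397.
Total internal reflection: sin θ_c = n₂/n₁ = 0.9397.
θ_c = arcsin(0.9397) = 70.00°.

θ_c ≈ 70.00°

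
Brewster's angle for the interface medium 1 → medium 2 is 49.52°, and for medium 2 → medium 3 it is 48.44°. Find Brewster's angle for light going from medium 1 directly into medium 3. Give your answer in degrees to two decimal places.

θ_B ≈ 52.89°

n₂/n₁ = tan 49.52° = 1.1717 and n₃/n₂ = tan 48.44° = 1.1279.
Multiplying, n₃/n₁ = 1.1717 × 1.1279 = 1.3215, and θ_B(1→3) = arctan 1.3215 = 52.89°.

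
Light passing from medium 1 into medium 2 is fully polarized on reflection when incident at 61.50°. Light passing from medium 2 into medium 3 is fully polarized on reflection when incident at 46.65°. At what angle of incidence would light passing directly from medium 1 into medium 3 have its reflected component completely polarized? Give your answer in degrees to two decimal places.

Each Brewster angle gives a ratio: n₂/n₁ = tan 61.50° = 1.8418, n₃/n₂ = tan 46.65° = 1.0593.
So n₃/n₁ = (n₂/n₁)(n₃/n₂) = 1.8418 × 1.0593 = 1.9510.
θ_B(1→3) = arctan(1.9510) = 62.86°.

θ_B ≈ 62.86°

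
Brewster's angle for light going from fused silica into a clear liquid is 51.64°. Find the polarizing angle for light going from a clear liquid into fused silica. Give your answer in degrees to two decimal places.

Reversing the direction swaps n₁ and n₂, so tan θ_B' = 1/tan θ_B and θ_B' = 90° − θ_B.
Hence θ_B' = 90° − 51.64° = 38.36°.

θ_B' ≈ 38.36°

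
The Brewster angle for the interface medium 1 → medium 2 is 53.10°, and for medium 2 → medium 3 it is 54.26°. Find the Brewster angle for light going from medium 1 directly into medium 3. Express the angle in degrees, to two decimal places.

tan θ_B(1→2) = n₂/n₁ = tan 53.10° = 1.3319.
tan θ_B(2→3) = n₃/n₂ = tan 54.26° = 1.3896.
So n₃/n₁ = (n₂/n₁)(n₃/n₂) = 1.3319 × 1.3896 = 1.8508.
θ_B(1→3) = arctan(1.8508) = 61.62°.

θ_B ≈ 61.62°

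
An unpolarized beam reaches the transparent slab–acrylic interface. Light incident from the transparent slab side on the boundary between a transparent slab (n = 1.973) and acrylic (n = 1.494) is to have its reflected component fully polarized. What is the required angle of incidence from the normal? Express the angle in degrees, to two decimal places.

θ_B ≈ 37.13°

Brewster's condition: tan θ_B = n₂/n₁ = 1.494/1.973 = 0.7572. Taking the arctangent, θ_B = 37.13°.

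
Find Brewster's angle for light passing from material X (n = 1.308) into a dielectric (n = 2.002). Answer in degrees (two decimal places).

θ_B ≈ 56.84°

At Brewster's angle the reflected and refracted rays are perpendicular, which with Snell's law gives tan θ_B = n₂/n₁.
Brewster's condition: tan θ_B = n₂/n₁ = 2.002/1.308 = 1.5306.
So θ_B = arctan 1.5306 = 56.84°.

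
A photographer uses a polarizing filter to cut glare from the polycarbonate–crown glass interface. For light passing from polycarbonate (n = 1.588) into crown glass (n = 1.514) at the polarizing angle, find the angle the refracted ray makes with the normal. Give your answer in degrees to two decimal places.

tan θ_B = n₂/n₁ = 1.514/1.588 = 0.9534, so θ_B = 43.63°.
Since θ_B + θ_t = 90° at Brewster incidence, θ_t = 90° − 43.63° = 46.37°.

θ_t ≈ 46.37°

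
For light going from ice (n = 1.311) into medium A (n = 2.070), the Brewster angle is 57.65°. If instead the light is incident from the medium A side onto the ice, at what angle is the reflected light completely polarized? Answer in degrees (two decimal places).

Reversing the direction swaps n₁ and n₂, so tan θ_B' = 1/tan θ_B and θ_B' = 90° − θ_B.
Hence θ_B' = 90° − 57.65° = 32.35°.

θ_B' ≈ 32.35°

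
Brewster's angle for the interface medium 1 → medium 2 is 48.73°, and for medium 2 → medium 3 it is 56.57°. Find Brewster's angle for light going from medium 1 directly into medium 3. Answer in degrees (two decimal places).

Each Brewster angle gives a ratio: n₂/n₁ = tan 48.73° = 1.1395, n₃/n₂ = tan 56.57° = 1.5149.
So n₃/n₁ = (n₂/n₁)(n₃/n₂) = 1.1395 × 1.5149 = 1.7261.
θ_B(1→3) = arctan(1.7261) = 59.92°.

θ_B ≈ 59.92°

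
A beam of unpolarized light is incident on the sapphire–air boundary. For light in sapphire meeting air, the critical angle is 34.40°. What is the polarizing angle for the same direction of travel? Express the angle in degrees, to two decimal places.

θ_B ≈ 29.47°

sin θ_c = n₂/n₁, so n₂/n₁ = sin 34.40° = 0.5650.
Brewster: tan θ_B = n₂/n₁ = 0.5650.
θ_B = arctan(0.5650) = 29.47°.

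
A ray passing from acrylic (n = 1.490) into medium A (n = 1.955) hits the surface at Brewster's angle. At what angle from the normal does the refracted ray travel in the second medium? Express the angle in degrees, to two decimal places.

First find Brewster's angle: tan θ_B = 1.955/1.490 = 1.3121, giving θ_B = 52.69°.
The refracted ray is perpendicular to the reflected ray, so θ_t = 90° − θ_B = 37.31°.

θ_t ≈ 37.31°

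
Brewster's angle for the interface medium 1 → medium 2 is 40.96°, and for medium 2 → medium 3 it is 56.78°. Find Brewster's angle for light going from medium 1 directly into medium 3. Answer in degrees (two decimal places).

tan θ_B(1→2) = n₂/n₁ = tan 40.96° = 0.8681.
tan θ_B(2→3) = n₃/n₂ = tan 56.78° = 1.5270.
So n₃/n₁ = (n₂/n₁)(n₃/n₂) = 0.8681 × 1.5270 = 1.3255.
θ_B(1→3) = arctan(1.3255) = 52.97°.

θ_B ≈ 52.97°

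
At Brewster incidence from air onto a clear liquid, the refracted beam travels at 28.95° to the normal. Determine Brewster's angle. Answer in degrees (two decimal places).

θ_B ≈ 61.05°

At Brewster's angle the reflected and refracted rays are perpendicular, so θ_B + θ_t = 90°.
θ_B = 90° − 28.95° = 61.05°.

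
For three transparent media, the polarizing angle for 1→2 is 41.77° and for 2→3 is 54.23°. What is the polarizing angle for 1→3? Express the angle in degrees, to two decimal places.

θ_B ≈ 51.11°

Each Brewster angle gives a ratio: n₂/n₁ = tan 41.77° = 0.8932, n₃/n₂ = tan 54.23° = 1.3881.
n₃/n₁ = 1.2398. Then tan θ_B(1→3) = n₃/n₁, so θ_B(1→3) = arctan(1.2398) = 51.11°.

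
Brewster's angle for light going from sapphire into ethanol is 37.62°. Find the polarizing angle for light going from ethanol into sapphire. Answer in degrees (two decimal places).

Reversing the direction swaps n₁ and n₂, so tan θ_B' = 1/tan θ_B and θ_B' = 90° − θ_B.
Hence θ_B' = 90° − 37.62° = 52.38°.

θ_B' ≈ 52.38°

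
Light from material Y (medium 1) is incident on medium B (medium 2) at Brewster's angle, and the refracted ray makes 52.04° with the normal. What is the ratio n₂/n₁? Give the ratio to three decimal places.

n₂/n₁ ≈ 0.780

At Brewster incidence θ_B = 90° − θ_t = 90° − 52.04° = 37.96°.
tan θ_B = n₂/n₁, so n₂/n₁ = tan 37.96° = 0.780.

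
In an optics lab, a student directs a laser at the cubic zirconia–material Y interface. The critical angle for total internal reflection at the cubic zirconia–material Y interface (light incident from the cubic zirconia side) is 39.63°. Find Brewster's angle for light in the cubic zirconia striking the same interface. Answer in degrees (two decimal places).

θ_B ≈ 32.53°

sin θ_c = n₂/n₁, so n₂/n₁ = sin 39.63° = 0.6378.
Brewster: tan θ_B = n₂/n₁ = 0.6378.
θ_B = arctan(0.6378) = 32.53°.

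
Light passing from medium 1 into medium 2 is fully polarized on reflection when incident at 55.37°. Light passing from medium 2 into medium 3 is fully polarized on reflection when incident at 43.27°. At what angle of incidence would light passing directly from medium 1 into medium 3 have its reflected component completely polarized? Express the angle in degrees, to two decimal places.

Each Brewster angle gives a ratio: n₂/n₁ = tan 55.37° = 1.4480, n₃/n₂ = tan 43.27° = 0.9414.
Multiplying, n₃/n₁ = 1.4480 × 0.9414 = 1.3631, and θ_B(1→3) = arctan 1.3631 = 53.73°.

θ_B ≈ 53.73°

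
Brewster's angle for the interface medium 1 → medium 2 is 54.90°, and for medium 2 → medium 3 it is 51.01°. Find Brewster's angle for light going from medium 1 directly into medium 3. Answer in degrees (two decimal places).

θ_B ≈ 60.36°

tan θ_B(1→2) = n₂/n₁ = tan 54.90° = 1.4229.
tan θ_B(2→3) = n₃/n₂ = tan 51.01° = 1.2353.
Multiplying, n₃/n₁ = 1.4229 × 1.2353 = 1.7577, and θ_B(1→3) = arctan 1.7577 = 60.36°.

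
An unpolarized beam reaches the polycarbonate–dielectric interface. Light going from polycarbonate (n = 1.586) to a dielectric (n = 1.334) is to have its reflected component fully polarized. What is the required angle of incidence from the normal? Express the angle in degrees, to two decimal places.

θ_B ≈ 40.07°

Here n₂/n₁ = 1.334/1.586 = 0.8411, and Brewster's law gives tan θ_B = n₂/n₁.
θ_B = arctan(0.8411) = 40.07°.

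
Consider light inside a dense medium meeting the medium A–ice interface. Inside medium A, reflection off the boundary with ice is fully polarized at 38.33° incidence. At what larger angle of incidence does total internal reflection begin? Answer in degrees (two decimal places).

n₂/n₁ = tan 38.33° = 0.7906; the critical angle satisfies sin θ_c = n₂/n₁.
θ_c = arcsin(0.7906) = 52.24°.

θ_c ≈ 52.24°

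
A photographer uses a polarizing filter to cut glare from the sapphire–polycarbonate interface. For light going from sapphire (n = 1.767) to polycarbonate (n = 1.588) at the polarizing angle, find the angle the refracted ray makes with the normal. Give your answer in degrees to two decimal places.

tan θ_B = n₂/n₁ = 1.588/1.767 = 0.8987, so θ_B = 41.95°.
Since θ_B + θ_t = 90° at Brewster incidence, θ_t = 90° − 41.95° = 48.05°.

θ_t ≈ 48.05°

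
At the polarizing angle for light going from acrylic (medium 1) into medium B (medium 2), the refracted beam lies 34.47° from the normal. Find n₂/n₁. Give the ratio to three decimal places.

n₂/n₁ ≈ 1.457

θ_B + θ_t = 90°, so θ_B = 90° − 34.47° = 55.53°.
tan θ_B = n₂/n₁, so n₂/n₁ = tan 55.53° = 1.457.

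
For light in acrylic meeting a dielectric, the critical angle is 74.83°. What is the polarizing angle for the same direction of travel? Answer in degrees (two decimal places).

n₂/n₁ = sin θ_c = sin 74.83° = 0.9652.
tan θ_B equals the same ratio, so θ_B = arctan(0.9652) = 43.98°.

θ_B ≈ 43.98°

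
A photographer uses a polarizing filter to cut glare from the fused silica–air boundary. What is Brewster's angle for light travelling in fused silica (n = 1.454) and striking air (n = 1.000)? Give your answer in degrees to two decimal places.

Here n₂/n₁ = 1.000/1.454 = 0.6878, and Brewster's law gives tan θ_B = n₂/n₁.
θ_B = arctan(0.6878) = 34.52°.

θ_B ≈ 34.52°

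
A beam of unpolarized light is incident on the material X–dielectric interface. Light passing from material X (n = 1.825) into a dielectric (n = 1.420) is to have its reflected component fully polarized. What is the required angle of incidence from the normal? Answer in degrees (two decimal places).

tan θ_B = n₂/n₁ = 1.420/1.825 = 0.7781.
θ_B = arctan(0.7781) = 37.89°.

θ_B ≈ 37.89°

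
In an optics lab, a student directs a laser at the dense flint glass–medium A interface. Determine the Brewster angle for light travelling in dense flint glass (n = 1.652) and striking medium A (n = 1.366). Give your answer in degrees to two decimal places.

tan θ_B = n₂/n₁ = 1.366/1.652 = 0.8269.
So θ_B = arctan 0.8269 = 39.59°.

θ_B ≈ 39.59°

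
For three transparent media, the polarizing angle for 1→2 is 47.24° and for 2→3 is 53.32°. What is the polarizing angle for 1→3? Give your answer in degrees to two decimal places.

θ_B ≈ 55.44°

Each Brewster angle gives a ratio: n₂/n₁ = tan 47.24° = 1.0814, n₃/n₂ = tan 53.32° = 1.3426.
Multiplying, n₃/n₁ = 1.0814 × 1.3426 = 1.4519, and θ_B(1→3) = arctan 1.4519 = 55.44°.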